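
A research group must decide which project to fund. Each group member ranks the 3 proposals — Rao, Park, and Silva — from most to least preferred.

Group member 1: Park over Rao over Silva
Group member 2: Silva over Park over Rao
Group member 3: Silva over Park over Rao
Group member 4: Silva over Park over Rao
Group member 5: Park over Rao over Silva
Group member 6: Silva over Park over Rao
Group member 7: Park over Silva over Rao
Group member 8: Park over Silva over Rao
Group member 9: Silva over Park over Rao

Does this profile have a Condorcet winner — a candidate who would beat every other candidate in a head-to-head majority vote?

Yes

Head-to-head results (9 voters total):
Rao vs Park: Park wins 9–0.
Rao vs Silva: Silva wins 7–2.
Park vs Silva: Silva wins 5–4.
Silva beats each rival — Rao (7–2), Park (5–4) — so Silva is the Condorcet winner.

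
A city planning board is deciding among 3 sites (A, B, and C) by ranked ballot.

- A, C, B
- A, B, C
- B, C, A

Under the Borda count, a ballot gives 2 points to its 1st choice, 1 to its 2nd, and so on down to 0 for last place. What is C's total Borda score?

2

Borda scores:
  A: 2 + 2 + 0 = 4
  B: 0 + 1 + 2 = 3
  C: 1 + 0 + 1 = 2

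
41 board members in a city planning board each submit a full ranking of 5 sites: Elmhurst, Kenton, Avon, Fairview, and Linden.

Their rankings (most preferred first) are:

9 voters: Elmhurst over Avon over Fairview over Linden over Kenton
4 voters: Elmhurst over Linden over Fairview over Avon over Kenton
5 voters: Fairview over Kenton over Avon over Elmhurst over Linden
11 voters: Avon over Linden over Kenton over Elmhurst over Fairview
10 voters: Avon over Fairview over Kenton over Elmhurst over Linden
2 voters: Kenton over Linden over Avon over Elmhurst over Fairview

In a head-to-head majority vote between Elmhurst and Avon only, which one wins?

Avon

Ballots ranking Elmhurst above Avon: 9+4 = 13.
Ballots ranking Avon above Elmhurst: 5+11+10+2 = 28.
Avon wins the head-to-head, 28–13.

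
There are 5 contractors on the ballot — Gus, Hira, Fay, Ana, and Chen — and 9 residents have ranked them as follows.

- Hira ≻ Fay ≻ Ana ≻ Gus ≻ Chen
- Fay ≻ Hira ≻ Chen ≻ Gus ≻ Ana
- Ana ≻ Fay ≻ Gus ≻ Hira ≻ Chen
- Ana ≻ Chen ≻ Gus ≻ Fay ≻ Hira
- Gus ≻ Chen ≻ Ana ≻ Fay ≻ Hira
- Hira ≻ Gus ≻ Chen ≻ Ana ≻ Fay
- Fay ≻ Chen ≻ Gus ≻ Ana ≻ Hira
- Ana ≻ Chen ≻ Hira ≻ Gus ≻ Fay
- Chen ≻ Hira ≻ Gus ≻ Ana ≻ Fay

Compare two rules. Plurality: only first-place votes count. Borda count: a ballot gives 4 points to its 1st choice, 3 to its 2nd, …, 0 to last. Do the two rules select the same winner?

No

Plurality first-place counts: Gus 1, Hira 2, Fay 2, Ana 3, Chen 1 → Ana.
Borda totals: Gus 18, Hira 17, Fay 16, Ana 19, Chen 20 → Chen.
The two rules disagree: plurality picks Ana, Borda picks Chen.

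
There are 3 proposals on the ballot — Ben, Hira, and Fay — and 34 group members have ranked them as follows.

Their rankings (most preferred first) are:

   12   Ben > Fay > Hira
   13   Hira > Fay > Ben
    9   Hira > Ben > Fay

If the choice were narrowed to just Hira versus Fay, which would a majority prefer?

Ballots ranking Hira above Fay: 13+9 = 22.
Ballots ranking Fay above Hira: 12.
Hira wins the head-to-head, 22–12.

Hira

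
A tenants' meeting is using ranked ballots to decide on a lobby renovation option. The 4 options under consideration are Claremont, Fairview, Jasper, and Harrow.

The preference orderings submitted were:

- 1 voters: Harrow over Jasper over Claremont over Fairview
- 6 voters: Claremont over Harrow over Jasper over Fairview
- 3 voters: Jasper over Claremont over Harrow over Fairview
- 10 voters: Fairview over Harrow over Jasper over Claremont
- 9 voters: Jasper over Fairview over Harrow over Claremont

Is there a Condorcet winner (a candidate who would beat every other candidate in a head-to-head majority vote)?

Head-to-head results (29 voters total):
Claremont vs Fairview: Fairview wins 19–10.
Claremont vs Jasper: Jasper wins 23–6.
Claremont vs Harrow: Harrow wins 20–9.
Fairview vs Jasper: Jasper wins 19–10.
Fairview vs Harrow: Fairview wins 19–10.
Jasper vs Harrow: Harrow wins 17–12.
No candidate beats all others: Fairview beats Harrow beats Jasper beats Fairview, a majority cycle.

No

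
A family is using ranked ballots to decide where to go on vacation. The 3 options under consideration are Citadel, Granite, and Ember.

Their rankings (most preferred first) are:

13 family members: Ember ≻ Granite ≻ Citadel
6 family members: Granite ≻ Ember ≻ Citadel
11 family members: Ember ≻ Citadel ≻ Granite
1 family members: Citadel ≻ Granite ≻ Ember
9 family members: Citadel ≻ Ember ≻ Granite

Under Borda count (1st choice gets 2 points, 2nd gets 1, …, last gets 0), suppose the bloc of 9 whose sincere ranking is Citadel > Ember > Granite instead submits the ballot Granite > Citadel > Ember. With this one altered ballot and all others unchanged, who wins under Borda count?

Borda totals with the altered ballot: Citadel 22, Granite 44, Ember 54.
The winner is unchanged: still Ember.

Ember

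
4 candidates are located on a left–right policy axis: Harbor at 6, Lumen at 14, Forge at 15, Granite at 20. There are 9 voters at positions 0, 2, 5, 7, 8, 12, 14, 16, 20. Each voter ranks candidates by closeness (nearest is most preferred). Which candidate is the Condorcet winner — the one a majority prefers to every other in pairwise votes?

With single-peaked preferences on a line, the Condorcet winner is the candidate closest to the median voter.
The median voter (position 8) is closest to Harbor at 6.
Check: Harbor vs Granite — voters closer to Harbor: 6 of 9.

Harbor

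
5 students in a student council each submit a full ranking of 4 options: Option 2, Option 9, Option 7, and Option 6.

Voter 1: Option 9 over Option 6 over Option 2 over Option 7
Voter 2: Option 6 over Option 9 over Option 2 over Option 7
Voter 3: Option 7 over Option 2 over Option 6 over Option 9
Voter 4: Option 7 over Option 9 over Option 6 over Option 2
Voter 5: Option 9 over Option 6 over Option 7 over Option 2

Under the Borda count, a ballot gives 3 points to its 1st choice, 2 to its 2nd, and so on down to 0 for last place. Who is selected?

Borda scores:
  Option 2: 1 + 1 + 2 + 0 + 0 = 4
  Option 9: 3 + 2 + 0 + 2 + 3 = 10
  Option 7: 0 + 0 + 3 + 3 + 1 = 7
  Option 6: 2 + 3 + 1 + 1 + 2 = 9
Option 9 has the highest total.

Option 9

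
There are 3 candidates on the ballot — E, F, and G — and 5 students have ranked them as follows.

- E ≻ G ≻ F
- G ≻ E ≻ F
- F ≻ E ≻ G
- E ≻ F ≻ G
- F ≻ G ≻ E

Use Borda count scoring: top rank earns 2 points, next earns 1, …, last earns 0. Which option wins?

E

Borda scores:
  E: 2 + 1 + 1 + 2 + 0 = 6
  F: 0 + 0 + 2 + 1 + 2 = 5
  G: 1 + 2 + 0 + 0 + 1 = 4
E has the highest total.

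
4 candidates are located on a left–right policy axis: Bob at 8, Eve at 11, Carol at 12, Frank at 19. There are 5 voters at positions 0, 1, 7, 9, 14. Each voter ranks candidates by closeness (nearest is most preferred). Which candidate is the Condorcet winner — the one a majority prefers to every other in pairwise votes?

With single-peaked preferences on a line, the Condorcet winner is the candidate closest to the median voter.
The median voter (position 7) is closest to Bob at 8.
Check: Bob vs Carol — voters closer to Bob: 4 of 5.

Bob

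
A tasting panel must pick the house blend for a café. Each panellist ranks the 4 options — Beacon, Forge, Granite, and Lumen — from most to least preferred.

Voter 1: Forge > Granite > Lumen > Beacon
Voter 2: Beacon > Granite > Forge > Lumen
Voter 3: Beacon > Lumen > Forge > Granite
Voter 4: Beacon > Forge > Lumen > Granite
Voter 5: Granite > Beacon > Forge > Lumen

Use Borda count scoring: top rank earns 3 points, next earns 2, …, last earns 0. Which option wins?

Borda scores:
  Beacon: 0 + 3 + 3 + 3 + 2 = 11
  Forge: 3 + 1 + 1 + 2 + 1 = 8
  Granite: 2 + 2 + 0 + 0 + 3 = 7
  Lumen: 1 + 0 + 2 + 1 + 0 = 4
Beacon has the highest total.

Beacon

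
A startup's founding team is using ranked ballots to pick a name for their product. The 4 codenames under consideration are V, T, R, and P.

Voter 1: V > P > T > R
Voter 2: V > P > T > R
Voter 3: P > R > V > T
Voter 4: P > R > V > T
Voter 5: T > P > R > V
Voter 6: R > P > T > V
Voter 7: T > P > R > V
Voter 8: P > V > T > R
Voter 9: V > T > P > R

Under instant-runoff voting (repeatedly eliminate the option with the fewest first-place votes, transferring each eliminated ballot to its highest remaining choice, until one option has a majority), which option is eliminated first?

Round 1: V 3, P 3, T 2, R 1. R has the fewest and is eliminated.
Round 2: P 4, V 3, T 2. T has the fewest and is eliminated.
Round 3: P 6, V 3. P has a majority.

R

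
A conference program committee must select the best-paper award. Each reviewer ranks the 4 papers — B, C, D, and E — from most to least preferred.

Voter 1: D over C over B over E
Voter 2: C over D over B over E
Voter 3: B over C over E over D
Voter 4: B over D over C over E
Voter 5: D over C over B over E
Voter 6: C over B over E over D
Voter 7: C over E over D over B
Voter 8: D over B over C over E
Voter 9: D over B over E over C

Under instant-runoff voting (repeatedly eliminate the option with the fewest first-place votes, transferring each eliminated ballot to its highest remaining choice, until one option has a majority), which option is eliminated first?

Round 1: D 4, C 3, B 2, E 0. E has the fewest and is eliminated.
Round 2: D 4, C 3, B 2. B has the fewest and is eliminated.
Round 3: D 5, C 4. D has a majority.

E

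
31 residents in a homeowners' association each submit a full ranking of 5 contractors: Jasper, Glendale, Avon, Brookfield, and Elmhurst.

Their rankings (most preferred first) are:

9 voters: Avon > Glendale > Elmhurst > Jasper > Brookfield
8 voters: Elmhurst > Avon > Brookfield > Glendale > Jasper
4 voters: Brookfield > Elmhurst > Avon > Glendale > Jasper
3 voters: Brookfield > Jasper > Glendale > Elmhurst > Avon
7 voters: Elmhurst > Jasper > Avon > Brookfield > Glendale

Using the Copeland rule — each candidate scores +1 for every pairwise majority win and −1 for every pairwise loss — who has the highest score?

Pairwise results:
  Jasper vs Glendale: Glendale wins 21–10.
  Jasper vs Avon: Avon wins 21–10.
  Jasper vs Brookfield: Jasper wins 16–15.
  Jasper vs Elmhurst: Elmhurst wins 28–3.
  Glendale vs Avon: Avon wins 28–3.
  Glendale vs Brookfield: Brookfield wins 22–9.
  Glendale vs Elmhurst: Elmhurst wins 19–12.
  Avon vs Brookfield: Avon wins 24–7.
  Avon vs Elmhurst: Elmhurst wins 22–9.
  Brookfield vs Elmhurst: Elmhurst wins 24–7.
Copeland scores (wins − losses):
  Jasper: 1 − 3 = -2
  Glendale: 1 − 3 = -2
  Avon: 3 − 1 = 2
  Brookfield: 1 − 3 = -2
  Elmhurst: 4 − 0 = 4
Elmhurst has the best Copeland score.

Elmhurst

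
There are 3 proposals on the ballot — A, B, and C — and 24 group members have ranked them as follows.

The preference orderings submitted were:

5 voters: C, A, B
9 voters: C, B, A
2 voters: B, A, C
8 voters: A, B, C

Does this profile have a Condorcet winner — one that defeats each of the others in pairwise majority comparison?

Yes

Head-to-head results (24 voters total):
A vs B: A wins 13–11.
A vs C: C wins 14–10.
B vs C: C wins 14–10.
C beats each rival — A (14–10), B (14–10) — so C is the Condorcet winner.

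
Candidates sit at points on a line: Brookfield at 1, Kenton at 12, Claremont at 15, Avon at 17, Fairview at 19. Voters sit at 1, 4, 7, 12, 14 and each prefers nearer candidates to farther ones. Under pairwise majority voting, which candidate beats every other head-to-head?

Kenton

With single-peaked preferences on a line, the Condorcet winner is the candidate closest to the median voter.
The median voter (position 7) is closest to Kenton at 12.
Check: Kenton vs Fairview — voters closer to Kenton: 5 of 5.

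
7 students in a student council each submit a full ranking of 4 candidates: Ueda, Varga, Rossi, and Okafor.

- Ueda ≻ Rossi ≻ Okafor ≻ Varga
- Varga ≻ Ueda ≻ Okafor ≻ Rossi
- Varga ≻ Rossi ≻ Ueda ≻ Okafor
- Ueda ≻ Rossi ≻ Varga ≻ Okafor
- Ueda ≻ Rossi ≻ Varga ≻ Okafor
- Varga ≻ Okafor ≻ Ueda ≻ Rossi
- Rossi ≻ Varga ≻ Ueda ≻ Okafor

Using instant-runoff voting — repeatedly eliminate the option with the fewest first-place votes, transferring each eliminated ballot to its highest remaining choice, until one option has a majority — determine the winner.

Varga

Round 1: Ueda 3, Varga 3, Rossi 1, Okafor 0. Okafor has the fewest and is eliminated.
Round 2: Ueda 3, Varga 3, Rossi 1. Rossi has the fewest and is eliminated.
Round 3: Varga 4, Ueda 3. Varga has a majority.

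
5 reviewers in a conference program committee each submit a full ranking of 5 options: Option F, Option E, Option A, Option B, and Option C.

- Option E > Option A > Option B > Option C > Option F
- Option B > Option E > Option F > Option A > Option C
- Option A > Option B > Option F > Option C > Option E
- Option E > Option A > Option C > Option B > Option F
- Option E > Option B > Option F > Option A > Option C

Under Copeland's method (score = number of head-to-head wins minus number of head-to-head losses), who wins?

Pairwise results:
  Option F vs Option E: Option E wins 4–1.
  Option F vs Option A: Option A wins 3–2.
  Option F vs Option B: Option B wins 5–0.
  Option F vs Option C: Option F wins 3–2.
  Option E vs Option A: Option E wins 4–1.
  Option E vs Option B: Option E wins 3–2.
  Option E vs Option C: Option E wins 4–1.
  Option A vs Option B: Option A wins 3–2.
  Option A vs Option C: Option A wins 5–0.
  Option B vs Option C: Option B wins 4–1.
Copeland scores (wins − losses):
  Option F: 1 − 3 = -2
  Option E: 4 − 0 = 4
  Option A: 3 − 1 = 2
  Option B: 2 − 2 = 0
  Option C: 0 − 4 = -4
Option E has the best Copeland score.

Option E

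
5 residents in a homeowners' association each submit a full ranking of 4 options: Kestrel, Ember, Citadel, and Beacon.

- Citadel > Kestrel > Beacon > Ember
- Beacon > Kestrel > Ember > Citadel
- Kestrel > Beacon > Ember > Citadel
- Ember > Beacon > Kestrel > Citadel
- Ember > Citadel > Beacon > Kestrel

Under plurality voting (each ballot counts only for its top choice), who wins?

First-place vote totals:
  Kestrel: 1
  Ember: 2
  Citadel: 1
  Beacon: 1
Ember has the most first-place votes.

Ember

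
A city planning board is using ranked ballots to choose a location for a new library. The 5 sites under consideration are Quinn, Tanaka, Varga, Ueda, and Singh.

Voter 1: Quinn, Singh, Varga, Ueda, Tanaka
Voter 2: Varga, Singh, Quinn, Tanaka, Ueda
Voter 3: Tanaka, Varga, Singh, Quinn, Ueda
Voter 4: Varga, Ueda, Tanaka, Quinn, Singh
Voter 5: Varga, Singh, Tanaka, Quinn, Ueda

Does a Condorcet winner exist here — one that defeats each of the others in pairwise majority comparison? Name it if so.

Varga

Head-to-head results (5 voters total):
Quinn vs Tanaka: Tanaka wins 3–2.
Quinn vs Varga: Varga wins 4–1.
Quinn vs Ueda: Quinn wins 4–1.
Quinn vs Singh: Singh wins 3–2.
Tanaka vs Varga: Varga wins 4–1.
Tanaka vs Ueda: Tanaka wins 3–2.
Tanaka vs Singh: Singh wins 3–2.
Varga vs Ueda: Varga wins 5–0.
Varga vs Singh: Varga wins 4–1.
Ueda vs Singh: Singh wins 4–1.
Varga beats each rival — Quinn (4–1), Tanaka (4–1), Ueda (5–0), Singh (4–1) — so Varga is the Condorcet winner.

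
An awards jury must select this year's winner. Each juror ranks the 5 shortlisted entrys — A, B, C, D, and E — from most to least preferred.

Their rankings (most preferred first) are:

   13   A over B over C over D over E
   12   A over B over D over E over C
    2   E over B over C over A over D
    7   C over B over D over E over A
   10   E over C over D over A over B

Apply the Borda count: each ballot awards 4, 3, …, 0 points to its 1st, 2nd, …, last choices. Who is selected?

A

Borda scores:
  A: 13·4 + 12·4 + 2·1 + 7·0 + 10·1 = 112
  B: 13·3 + 12·3 + 2·3 + 7·3 + 10·0 = 102
  C: 13·2 + 12·0 + 2·2 + 7·4 + 10·3 = 88
  D: 13·1 + 12·2 + 2·0 + 7·2 + 10·2 = 71
  E: 13·0 + 12·1 + 2·4 + 7·1 + 10·4 = 67
A has the highest total.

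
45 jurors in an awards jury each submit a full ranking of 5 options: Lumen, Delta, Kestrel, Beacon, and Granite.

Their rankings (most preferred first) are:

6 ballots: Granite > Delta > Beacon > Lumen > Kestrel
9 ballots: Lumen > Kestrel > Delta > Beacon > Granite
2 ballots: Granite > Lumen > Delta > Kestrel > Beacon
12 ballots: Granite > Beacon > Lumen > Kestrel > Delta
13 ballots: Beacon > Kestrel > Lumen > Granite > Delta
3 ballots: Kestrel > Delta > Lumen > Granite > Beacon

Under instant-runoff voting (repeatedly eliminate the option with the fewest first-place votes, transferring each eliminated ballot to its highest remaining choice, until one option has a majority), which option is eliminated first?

Round 1: Granite 20, Beacon 13, Lumen 9, Kestrel 3, Delta 0. Delta has the fewest and is eliminated.
Round 2: Granite 20, Beacon 13, Lumen 9, Kestrel 3. Kestrel has the fewest and is eliminated.
Round 3: Granite 20, Beacon 13, Lumen 12. Lumen has the fewest and is eliminated.
Round 4: Granite 23, Beacon 22. Granite has a majority.

Delta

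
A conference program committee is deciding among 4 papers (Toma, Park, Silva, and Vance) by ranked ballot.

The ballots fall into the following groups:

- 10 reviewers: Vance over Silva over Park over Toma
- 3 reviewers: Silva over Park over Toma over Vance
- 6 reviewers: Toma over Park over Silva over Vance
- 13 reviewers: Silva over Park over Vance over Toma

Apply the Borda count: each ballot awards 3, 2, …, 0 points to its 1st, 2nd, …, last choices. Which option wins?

Silva

Borda scores:
  Toma: 10·0 + 3·1 + 6·3 + 13·0 = 21
  Park: 10·1 + 3·2 + 6·2 + 13·2 = 54
  Silva: 10·2 + 3·3 + 6·1 + 13·3 = 74
  Vance: 10·3 + 3·0 + 6·0 + 13·1 = 43
Silva has the highest total.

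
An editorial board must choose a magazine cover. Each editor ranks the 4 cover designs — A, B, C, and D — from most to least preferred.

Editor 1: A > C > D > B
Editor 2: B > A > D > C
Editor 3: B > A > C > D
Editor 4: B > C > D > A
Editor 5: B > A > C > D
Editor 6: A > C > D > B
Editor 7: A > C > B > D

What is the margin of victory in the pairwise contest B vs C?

1

Ballots ranking B above C: 4.
Ballots ranking C above B: 3.
B wins 4–3, a margin of 1.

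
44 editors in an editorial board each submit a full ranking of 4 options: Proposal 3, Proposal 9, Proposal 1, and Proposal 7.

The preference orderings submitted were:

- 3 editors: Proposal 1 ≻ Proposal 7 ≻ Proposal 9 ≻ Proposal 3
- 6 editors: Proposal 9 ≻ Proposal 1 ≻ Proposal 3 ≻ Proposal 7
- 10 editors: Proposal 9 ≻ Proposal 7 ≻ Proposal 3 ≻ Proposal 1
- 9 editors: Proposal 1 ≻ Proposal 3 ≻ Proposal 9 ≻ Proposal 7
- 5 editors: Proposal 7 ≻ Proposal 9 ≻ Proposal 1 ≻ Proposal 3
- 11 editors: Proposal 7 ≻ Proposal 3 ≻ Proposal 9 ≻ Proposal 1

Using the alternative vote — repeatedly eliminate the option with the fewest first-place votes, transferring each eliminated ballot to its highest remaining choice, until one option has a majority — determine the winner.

Proposal 9

Round 1: Proposal 9 16, Proposal 7 16, Proposal 1 12, Proposal 3 0. Proposal 3 has the fewest and is eliminated.
Round 2: Proposal 9 16, Proposal 7 16, Proposal 1 12. Proposal 1 has the fewest and is eliminated.
Round 3: Proposal 9 25, Proposal 7 19. Proposal 9 has a majority.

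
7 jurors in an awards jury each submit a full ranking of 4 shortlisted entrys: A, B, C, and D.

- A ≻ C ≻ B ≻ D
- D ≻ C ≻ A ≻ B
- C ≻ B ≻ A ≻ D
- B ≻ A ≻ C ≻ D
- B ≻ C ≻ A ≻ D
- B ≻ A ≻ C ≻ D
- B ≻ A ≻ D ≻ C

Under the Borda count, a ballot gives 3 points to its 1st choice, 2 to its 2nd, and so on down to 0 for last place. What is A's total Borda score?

12

Borda scores:
  A: 3 + 1 + 1 + 2 + 1 + 2 + 2 = 12
  B: 1 + 0 + 2 + 3 + 3 + 3 + 3 = 15
  C: 2 + 2 + 3 + 1 + 2 + 1 + 0 = 11
  D: 0 + 3 + 0 + 0 + 0 + 0 + 1 = 4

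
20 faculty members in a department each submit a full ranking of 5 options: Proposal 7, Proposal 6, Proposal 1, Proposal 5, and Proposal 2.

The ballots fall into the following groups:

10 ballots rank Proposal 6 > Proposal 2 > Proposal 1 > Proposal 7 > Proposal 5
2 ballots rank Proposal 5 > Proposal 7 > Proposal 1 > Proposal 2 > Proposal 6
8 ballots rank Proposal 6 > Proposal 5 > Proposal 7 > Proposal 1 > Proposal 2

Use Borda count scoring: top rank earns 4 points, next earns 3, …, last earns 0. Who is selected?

Proposal 6

Borda scores:
  Proposal 7: 10·1 + 2·3 + 8·2 = 32
  Proposal 6: 10·4 + 2·0 + 8·4 = 72
  Proposal 1: 10·2 + 2·2 + 8·1 = 32
  Proposal 5: 10·0 + 2·4 + 8·3 = 32
  Proposal 2: 10·3 + 2·1 + 8·0 = 32
Proposal 6 has the highest total.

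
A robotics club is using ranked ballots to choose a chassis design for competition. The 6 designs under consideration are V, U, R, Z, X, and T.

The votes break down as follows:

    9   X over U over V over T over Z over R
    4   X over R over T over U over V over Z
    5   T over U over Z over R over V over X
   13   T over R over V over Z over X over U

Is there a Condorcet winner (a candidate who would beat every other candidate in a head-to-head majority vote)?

Yes

Head-to-head results (31 voters total):
V vs U: U wins 18–13.
V vs R: R wins 22–9.
V vs Z: V wins 26–5.
V vs X: V wins 18–13.
V vs T: T wins 22–9.
U vs R: R wins 17–14.
U vs Z: U wins 18–13.
U vs X: X wins 26–5.
U vs T: T wins 22–9.
R vs Z: R wins 17–14.
R vs X: R wins 18–13.
R vs T: T wins 27–4.
Z vs X: Z wins 18–13.
Z vs T: T wins 31–0.
X vs T: T wins 18–13.
T beats each rival — V (22–9), U (22–9), R (27–4), Z (31–0), X (18–13) — so T is the Condorcet winner.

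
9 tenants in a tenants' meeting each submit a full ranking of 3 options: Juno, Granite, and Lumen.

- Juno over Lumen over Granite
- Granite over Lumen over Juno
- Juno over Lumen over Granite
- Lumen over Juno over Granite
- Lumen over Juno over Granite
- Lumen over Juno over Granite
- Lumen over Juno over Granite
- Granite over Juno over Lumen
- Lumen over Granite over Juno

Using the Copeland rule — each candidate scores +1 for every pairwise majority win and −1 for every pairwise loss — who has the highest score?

Pairwise results:
  Juno vs Granite: Juno wins 6–3.
  Juno vs Lumen: Lumen wins 6–3.
  Granite vs Lumen: Lumen wins 7–2.
Copeland scores (wins − losses):
  Juno: 1 − 1 = 0
  Granite: 0 − 2 = -2
  Lumen: 2 − 0 = 2
Lumen has the best Copeland score.

Lumen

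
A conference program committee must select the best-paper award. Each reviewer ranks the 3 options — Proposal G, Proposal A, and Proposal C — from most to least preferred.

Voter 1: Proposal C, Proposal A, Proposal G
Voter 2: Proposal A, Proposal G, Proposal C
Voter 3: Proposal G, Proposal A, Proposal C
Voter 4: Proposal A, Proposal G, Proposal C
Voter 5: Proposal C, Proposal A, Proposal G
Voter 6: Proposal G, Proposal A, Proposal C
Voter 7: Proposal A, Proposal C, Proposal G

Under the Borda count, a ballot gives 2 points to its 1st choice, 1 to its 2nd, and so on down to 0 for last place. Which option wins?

Borda scores:
  Proposal G: 0 + 1 + 2 + 1 + 0 + 2 + 0 = 6
  Proposal A: 1 + 2 + 1 + 2 + 1 + 1 + 2 = 10
  Proposal C: 2 + 0 + 0 + 0 + 2 + 0 + 1 = 5
Proposal A has the highest total.

Proposal A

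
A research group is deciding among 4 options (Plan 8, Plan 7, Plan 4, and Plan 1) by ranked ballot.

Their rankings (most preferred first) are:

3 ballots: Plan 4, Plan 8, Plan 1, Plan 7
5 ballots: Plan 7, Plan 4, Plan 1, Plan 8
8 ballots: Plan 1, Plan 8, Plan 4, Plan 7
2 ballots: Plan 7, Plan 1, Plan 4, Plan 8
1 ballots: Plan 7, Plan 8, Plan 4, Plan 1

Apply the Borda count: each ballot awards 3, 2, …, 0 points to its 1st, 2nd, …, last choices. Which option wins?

Borda scores:
  Plan 8: 3·2 + 5·0 + 8·2 + 2·0 + 2 = 24
  Plan 7: 3·0 + 5·3 + 8·0 + 2·3 + 3 = 24
  Plan 4: 3·3 + 5·2 + 8·1 + 2·1 + 1 = 30
  Plan 1: 3·1 + 5·1 + 8·3 + 2·2 + 0 = 36
Plan 1 has the highest total.

Plan 1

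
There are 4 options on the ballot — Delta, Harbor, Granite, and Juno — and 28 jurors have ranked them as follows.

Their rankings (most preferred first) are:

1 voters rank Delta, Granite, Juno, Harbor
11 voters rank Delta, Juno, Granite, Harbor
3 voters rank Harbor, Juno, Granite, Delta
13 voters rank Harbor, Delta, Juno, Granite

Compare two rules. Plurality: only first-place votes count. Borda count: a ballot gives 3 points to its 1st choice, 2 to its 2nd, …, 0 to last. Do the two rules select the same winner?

Plurality first-place counts: Delta 12, Harbor 16, Granite 0, Juno 0 → Harbor.
Borda totals: Delta 62, Harbor 48, Granite 16, Juno 42 → Delta.
The two rules disagree: plurality picks Harbor, Borda picks Delta.

No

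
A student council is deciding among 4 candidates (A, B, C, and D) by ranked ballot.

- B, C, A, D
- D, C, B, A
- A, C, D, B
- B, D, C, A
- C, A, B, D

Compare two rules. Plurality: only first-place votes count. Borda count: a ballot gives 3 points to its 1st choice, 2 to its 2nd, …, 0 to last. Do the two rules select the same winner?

No

Plurality first-place counts: A 1, B 2, C 1, D 1 → B.
Borda totals: A 6, B 8, C 10, D 6 → C.
The two rules disagree: plurality picks B, Borda picks C.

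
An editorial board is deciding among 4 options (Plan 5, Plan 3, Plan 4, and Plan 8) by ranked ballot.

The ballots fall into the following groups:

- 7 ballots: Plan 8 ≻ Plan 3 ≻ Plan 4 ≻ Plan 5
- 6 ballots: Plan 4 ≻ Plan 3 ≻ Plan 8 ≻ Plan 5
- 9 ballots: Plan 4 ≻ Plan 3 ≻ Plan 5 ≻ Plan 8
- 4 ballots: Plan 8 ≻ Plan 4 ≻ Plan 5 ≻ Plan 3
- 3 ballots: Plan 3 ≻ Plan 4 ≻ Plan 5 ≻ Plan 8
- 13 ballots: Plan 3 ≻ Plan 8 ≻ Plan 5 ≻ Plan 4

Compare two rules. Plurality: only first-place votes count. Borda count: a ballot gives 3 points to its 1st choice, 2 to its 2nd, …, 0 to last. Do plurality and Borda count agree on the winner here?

Yes

Plurality first-place counts: Plan 5 0, Plan 3 16, Plan 4 15, Plan 8 11 → Plan 3.
Borda totals: Plan 5 29, Plan 3 92, Plan 4 66, Plan 8 65 → Plan 3.
The two rules agree on Plan 3.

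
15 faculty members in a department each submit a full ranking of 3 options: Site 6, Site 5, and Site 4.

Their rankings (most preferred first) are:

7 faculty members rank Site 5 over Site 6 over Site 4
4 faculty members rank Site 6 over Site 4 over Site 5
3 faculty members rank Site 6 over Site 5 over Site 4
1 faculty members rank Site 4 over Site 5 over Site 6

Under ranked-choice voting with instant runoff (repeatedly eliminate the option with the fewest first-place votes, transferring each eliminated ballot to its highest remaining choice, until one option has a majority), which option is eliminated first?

Site 4

Round 1: Site 6 7, Site 5 7, Site 4 1. Site 4 has the fewest and is eliminated.
Round 2: Site 5 8, Site 6 7. Site 5 has a majority.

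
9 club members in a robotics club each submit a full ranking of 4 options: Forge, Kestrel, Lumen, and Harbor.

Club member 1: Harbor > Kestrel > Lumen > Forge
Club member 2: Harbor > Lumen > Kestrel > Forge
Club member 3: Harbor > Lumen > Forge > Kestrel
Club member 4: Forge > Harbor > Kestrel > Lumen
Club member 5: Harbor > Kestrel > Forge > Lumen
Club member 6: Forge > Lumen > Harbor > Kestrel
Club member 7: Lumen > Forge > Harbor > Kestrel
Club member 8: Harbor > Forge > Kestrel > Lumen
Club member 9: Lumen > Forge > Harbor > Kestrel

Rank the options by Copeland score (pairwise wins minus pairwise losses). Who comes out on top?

Pairwise results:
  Forge vs Kestrel: Forge wins 6–3.
  Forge vs Lumen: Lumen wins 5–4.
  Forge vs Harbor: Harbor wins 5–4.
  Kestrel vs Lumen: Lumen wins 5–4.
  Kestrel vs Harbor: Harbor wins 9–0.
  Lumen vs Harbor: Harbor wins 6–3.
Copeland scores (wins − losses):
  Forge: 1 − 2 = -1
  Kestrel: 0 − 3 = -3
  Lumen: 2 − 1 = 1
  Harbor: 3 − 0 = 3
Harbor has the best Copeland score.

Harbor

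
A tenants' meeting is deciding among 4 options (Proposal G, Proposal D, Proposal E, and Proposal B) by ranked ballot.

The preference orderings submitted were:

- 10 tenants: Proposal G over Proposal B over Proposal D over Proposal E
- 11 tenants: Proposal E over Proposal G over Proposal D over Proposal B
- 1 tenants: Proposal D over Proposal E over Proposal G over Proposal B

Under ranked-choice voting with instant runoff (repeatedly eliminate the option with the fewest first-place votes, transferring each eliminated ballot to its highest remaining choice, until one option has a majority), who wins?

Proposal E

Round 1: Proposal E 11, Proposal G 10, Proposal D 1, Proposal B 0. Proposal B has the fewest and is eliminated.
Round 2: Proposal E 11, Proposal G 10, Proposal D 1. Proposal D has the fewest and is eliminated.
Round 3: Proposal E 12, Proposal G 10. Proposal E has a majority.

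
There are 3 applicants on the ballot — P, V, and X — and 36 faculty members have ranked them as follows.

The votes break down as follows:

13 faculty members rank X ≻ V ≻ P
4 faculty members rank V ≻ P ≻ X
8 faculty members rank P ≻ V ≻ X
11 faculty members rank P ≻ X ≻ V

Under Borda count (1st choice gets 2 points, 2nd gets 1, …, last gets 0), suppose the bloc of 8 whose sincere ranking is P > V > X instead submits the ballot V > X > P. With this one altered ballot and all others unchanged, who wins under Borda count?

X

Borda totals with the altered ballot: P 26, V 37, X 45.
The switch changes the winner from P to X.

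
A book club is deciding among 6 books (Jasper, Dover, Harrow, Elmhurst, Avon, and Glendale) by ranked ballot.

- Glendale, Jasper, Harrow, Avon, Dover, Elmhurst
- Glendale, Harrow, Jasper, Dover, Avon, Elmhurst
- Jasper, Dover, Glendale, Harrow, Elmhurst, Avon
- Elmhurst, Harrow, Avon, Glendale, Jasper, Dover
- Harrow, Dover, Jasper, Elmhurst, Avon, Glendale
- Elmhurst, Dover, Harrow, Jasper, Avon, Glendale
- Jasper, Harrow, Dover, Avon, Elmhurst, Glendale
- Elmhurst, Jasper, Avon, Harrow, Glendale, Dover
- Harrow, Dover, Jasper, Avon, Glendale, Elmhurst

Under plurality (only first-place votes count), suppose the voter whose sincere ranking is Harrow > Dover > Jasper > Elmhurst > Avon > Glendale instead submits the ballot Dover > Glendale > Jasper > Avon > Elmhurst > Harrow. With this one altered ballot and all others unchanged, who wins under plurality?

Elmhurst

First-place totals with the altered ballot: Jasper 2, Dover 1, Harrow 1, Elmhurst 3, Avon 0, Glendale 2.
The winner is unchanged: still Elmhurst.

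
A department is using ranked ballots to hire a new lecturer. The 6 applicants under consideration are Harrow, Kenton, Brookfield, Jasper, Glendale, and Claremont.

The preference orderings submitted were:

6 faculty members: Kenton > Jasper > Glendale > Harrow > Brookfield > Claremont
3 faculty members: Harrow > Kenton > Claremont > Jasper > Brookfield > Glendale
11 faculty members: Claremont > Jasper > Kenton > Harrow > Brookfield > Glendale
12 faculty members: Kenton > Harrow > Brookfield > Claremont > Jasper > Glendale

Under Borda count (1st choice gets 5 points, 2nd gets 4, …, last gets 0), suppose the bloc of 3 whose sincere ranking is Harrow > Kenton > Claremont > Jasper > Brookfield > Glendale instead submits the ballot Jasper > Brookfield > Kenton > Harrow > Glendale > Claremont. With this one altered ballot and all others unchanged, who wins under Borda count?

Borda totals with the altered ballot: Harrow 88, Kenton 132, Brookfield 65, Jasper 95, Glendale 21, Claremont 79.
The winner is unchanged: still Kenton.

Kenton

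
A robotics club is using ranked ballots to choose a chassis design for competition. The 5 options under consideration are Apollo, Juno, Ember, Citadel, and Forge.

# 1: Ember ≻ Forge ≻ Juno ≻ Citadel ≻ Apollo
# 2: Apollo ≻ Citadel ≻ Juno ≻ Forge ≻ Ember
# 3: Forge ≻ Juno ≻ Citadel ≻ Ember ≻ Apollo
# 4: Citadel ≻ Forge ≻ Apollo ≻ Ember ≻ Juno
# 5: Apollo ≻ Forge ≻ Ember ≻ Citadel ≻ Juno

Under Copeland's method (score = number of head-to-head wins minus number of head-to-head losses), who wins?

Forge

Pairwise results:
  Apollo vs Juno: Apollo wins 3–2.
  Apollo vs Ember: Apollo wins 3–2.
  Apollo vs Citadel: Citadel wins 3–2.
  Apollo vs Forge: Forge wins 3–2.
  Juno vs Ember: Ember wins 3–2.
  Juno vs Citadel: Citadel wins 3–2.
  Juno vs Forge: Forge wins 4–1.
  Ember vs Citadel: Citadel wins 3–2.
  Ember vs Forge: Forge wins 4–1.
  Citadel vs Forge: Forge wins 3–2.
Copeland scores (wins − losses):
  Apollo: 2 − 2 = 0
  Juno: 0 − 4 = -4
  Ember: 1 − 3 = -2
  Citadel: 3 − 1 = 2
  Forge: 4 − 0 = 4
Forge has the best Copeland score.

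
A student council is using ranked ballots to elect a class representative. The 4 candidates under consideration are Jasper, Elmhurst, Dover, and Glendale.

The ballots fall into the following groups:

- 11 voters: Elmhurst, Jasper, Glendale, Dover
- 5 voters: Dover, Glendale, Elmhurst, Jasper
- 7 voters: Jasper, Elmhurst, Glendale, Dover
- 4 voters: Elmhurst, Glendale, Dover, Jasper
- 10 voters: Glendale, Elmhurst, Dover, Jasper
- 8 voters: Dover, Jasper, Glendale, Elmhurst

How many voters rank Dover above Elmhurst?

Ballots ranking Dover above Elmhurst: 5+8 = 13.
Ballots ranking Elmhurst above Dover: 11+7+4+10 = 32.
So 13 of 45 voters prefer Dover to Elmhurst.

13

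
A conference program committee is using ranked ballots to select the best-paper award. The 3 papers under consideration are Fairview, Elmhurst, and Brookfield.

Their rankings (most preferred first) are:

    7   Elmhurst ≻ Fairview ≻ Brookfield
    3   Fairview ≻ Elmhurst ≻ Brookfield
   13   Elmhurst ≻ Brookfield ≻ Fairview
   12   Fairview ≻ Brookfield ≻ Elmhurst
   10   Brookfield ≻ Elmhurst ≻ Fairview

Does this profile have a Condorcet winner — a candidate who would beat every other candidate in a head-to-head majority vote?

Head-to-head results (45 voters total):
Fairview vs Elmhurst: Elmhurst wins 30–15.
Fairview vs Brookfield: Brookfield wins 23–22.
Elmhurst vs Brookfield: Elmhurst wins 23–22.
Elmhurst beats each rival — Fairview (30–15), Brookfield (23–22) — so Elmhurst is the Condorcet winner.

Yes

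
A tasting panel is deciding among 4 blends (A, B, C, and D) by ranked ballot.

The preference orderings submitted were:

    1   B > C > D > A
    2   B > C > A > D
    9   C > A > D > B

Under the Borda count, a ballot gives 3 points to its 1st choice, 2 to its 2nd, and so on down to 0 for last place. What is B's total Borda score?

Borda scores:
  A: 0 + 2·1 + 9·2 = 20
  B: 3 + 2·3 + 9·0 = 9
  C: 2 + 2·2 + 9·3 = 33
  D: 1 + 2·0 + 9·1 = 10

9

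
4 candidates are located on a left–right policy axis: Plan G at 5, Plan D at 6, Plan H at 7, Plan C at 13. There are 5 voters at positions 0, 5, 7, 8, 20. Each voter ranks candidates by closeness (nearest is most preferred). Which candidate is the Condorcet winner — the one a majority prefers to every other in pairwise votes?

With single-peaked preferences on a line, the Condorcet winner is the candidate closest to the median voter.
The median voter (position 7) is closest to Plan H at 7.
Check: Plan H vs Plan D — voters closer to Plan H: 3 of 5.

Plan H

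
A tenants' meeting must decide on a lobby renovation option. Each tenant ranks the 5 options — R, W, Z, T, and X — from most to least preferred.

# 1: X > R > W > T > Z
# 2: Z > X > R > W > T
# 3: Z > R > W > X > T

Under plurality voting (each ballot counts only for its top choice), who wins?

Z

First-place vote totals:
  R: 0
  W: 0
  Z: 2
  T: 0
  X: 1
Z has the most first-place votes.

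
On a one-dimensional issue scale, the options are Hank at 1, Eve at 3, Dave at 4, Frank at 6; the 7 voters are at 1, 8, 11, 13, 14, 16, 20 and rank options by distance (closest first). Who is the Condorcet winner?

With single-peaked preferences on a line, the Condorcet winner is the candidate closest to the median voter.
The median voter (position 13) is closest to Frank at 6.
Check: Frank vs Eve — voters closer to Frank: 6 of 7.

Frank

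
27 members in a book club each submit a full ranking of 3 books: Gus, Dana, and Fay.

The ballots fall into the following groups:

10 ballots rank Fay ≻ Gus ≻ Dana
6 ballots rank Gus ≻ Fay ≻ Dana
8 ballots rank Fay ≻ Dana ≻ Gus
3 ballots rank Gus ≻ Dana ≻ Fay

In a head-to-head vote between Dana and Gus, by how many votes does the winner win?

Ballots ranking Dana above Gus: 8.
Ballots ranking Gus above Dana: 10+6+3 = 19.
Gus wins 19–8, a margin of 11.

11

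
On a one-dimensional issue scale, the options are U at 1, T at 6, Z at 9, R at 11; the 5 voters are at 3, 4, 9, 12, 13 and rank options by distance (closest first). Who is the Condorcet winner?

Z

With single-peaked preferences on a line, the Condorcet winner is the candidate closest to the median voter.
The median voter (position 9) is closest to Z at 9.
Check: Z vs T — voters closer to Z: 3 of 5.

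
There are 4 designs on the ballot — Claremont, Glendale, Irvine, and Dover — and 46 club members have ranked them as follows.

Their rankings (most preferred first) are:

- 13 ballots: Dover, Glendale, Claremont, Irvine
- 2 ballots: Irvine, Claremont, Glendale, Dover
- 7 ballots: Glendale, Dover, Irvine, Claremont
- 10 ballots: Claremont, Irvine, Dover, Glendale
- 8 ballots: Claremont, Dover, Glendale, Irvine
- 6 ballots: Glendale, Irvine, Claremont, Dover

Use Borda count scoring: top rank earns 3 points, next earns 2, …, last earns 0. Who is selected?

Borda scores:
  Claremont: 13·1 + 2·2 + 7·0 + 10·3 + 8·3 + 6·1 = 77
  Glendale: 13·2 + 2·1 + 7·3 + 10·0 + 8·1 + 6·3 = 75
  Irvine: 13·0 + 2·3 + 7·1 + 10·2 + 8·0 + 6·2 = 45
  Dover: 13·3 + 2·0 + 7·2 + 10·1 + 8·2 + 6·0 = 79
Dover has the highest total.

Dover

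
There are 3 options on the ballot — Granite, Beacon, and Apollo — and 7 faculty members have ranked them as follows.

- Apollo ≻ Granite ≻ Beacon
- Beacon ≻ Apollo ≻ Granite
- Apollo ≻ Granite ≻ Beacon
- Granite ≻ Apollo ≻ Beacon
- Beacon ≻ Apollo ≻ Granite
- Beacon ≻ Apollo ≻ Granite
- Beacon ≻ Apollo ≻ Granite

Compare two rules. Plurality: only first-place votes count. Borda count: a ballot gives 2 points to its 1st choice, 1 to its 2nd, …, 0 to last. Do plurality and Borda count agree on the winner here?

No

Plurality first-place counts: Granite 1, Beacon 4, Apollo 2 → Beacon.
Borda totals: Granite 4, Beacon 8, Apollo 9 → Apollo.
The two rules disagree: plurality picks Beacon, Borda picks Apollo.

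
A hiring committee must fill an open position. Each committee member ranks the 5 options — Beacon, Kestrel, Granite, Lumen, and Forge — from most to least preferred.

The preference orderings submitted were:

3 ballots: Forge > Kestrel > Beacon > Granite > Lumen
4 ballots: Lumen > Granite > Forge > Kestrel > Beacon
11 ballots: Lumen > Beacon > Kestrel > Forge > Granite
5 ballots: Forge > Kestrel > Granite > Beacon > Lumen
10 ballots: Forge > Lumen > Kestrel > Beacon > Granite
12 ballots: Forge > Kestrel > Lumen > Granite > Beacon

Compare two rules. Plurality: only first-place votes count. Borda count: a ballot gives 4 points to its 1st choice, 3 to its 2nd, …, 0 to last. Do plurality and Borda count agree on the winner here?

Yes

Plurality first-place counts: Beacon 0, Kestrel 0, Granite 0, Lumen 15, Forge 30 → Forge.
Borda totals: Beacon 54, Kestrel 106, Granite 37, Lumen 114, Forge 139 → Forge.
The two rules agree on Forge.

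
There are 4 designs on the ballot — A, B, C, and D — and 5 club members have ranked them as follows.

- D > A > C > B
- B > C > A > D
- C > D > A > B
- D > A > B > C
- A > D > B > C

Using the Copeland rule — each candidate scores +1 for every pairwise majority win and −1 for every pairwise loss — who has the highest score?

D

Pairwise results:
  A vs B: A wins 4–1.
  A vs C: A wins 3–2.
  A vs D: D wins 3–2.
  B vs C: B wins 3–2.
  B vs D: D wins 4–1.
  C vs D: D wins 3–2.
Copeland scores (wins − losses):
  A: 2 − 1 = 1
  B: 1 − 2 = -1
  C: 0 − 3 = -3
  D: 3 − 0 = 3
D has the best Copeland score.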